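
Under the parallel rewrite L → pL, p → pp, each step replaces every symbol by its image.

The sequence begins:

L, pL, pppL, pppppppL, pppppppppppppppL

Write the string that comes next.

pppppppppppppppppppppppppppppppL

φ(pppppppppppppppL) expands symbol-by-symbol to pp pp pp pp pp pp pp pp pp pp pp pp pp pp pp pL; joining the 16 pieces gives the next term.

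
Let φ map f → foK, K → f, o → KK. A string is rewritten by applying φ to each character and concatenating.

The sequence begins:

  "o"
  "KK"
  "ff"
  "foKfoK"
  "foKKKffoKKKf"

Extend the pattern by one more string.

foKKKffffoKfoKKKffffoK

Expanding foKKKffoKKKf: f→foK, o→KK, K→f, K→f, K→f, f→foK, f→foK, o→KK, K→f, K→f, K→f, f→foK. Concatenated: foK KK f f f foK foK KK f f f foK.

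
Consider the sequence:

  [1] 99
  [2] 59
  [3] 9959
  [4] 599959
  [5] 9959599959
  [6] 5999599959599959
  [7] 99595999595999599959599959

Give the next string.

From term 3 onward, concatenate the second-to-last term with the last: 99·59 = 9959, 59·9959 = 599959, …
So term 8 is 5999599959599959·99595999595999599959599959.

599959995959995999595999595999599959599959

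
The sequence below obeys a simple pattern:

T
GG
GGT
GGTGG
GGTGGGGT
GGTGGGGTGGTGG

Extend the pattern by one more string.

GGTGGGGTGGTGGGGTGGGGT

This is a Fibonacci-style word recurrence s(k) = s(k−1)·s(k−2): e.g. GG·T = GGT.
So term 7 is GGTGGGGTGGTGG·GGTGGGGT.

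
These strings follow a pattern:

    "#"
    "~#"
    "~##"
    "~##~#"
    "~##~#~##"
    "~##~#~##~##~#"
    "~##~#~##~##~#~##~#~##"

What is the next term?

This is a Fibonacci-style word recurrence s(k) = s(k−1)·s(k−2): e.g. ~#·# = ~##.
So term 8 is ~##~#~##~##~#~##~#~##·~##~#~##~##~#.

~##~#~##~##~#~##~#~##~##~#~##~##~#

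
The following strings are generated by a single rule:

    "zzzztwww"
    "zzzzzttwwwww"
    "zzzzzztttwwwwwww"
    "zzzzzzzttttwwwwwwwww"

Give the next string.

The n-th term is n+2 z's then n-1 t's then 2n-1 w's, where the shown terms are n = 2, 3, 4, 5.
For the next term, n = 6, so the run lengths are 8, 5, 11.

zzzzzzzztttttwwwwwwwwwww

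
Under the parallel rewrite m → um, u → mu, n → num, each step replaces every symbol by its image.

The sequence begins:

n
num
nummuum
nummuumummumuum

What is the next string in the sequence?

Applying the rule to each of the 15 symbols of nummuumummumuum gives the pieces num mu um um mu mu um mu um um mu um mu mu um, which concatenate to the answer.

nummuumummumuummuumummuummumuum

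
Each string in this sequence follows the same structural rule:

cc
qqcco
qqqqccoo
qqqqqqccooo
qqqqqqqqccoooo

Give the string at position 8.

Every step adds qq to the front and o to the end of the previous string.
From qqqqqqqqccoooo, 3 further steps: qqqqqqqqccoooo → qqqqqqqqqqccooooo → qqqqqqqqqqqqccoooooo → (answer).

qqqqqqqqqqqqqqccooooooo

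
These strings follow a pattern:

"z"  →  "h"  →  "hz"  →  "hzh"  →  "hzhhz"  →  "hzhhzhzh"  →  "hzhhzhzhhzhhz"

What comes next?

Each term (from the third on) is the previous term followed by the one before it: term 3 = h·z = hz.
The next term joins hzhhzhzhhzhhz and hzhhzhzh.

hzhhzhzhhzhhzhzhhzhzh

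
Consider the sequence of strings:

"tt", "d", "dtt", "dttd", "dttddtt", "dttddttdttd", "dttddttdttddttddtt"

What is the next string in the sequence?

From term 3 onward, concatenate the last term with the second-to-last: d·tt = dtt, dtt·d = dttd, …
The next term joins dttddttdttddttddtt and dttddttdttd.

dttddttdttddttddttdttddttdttd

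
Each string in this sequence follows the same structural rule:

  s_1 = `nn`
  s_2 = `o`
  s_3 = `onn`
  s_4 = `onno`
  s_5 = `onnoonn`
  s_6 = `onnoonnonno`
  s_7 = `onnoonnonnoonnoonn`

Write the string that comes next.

This is a Fibonacci-style word recurrence s(k) = s(k−1)·s(k−2): e.g. o·nn = onn.
The next term joins onnoonnonnoonnoonn and onnoonnonno.

onnoonnonnoonnoonnonnoonnonno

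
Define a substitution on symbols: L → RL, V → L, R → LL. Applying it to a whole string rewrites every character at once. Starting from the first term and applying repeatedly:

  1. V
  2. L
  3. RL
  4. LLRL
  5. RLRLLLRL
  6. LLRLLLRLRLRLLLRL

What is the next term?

Rewriting the 16 symbols of LLRLLLRLRLRLLLRL one by one yields RL RL LL RL RL RL LL RL LL RL LL RL RL RL LL RL; concatenated:

RLRLLLRLRLRLLLRLLLRLLLRLRLRLLLRL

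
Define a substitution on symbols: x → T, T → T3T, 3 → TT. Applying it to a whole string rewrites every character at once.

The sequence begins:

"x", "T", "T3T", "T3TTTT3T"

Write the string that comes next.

T3TTTT3TT3TT3TT3TTTT3T

Rewriting each symbol of T3TTTT3T: T→T3T, 3→TT, T→T3T, T→T3T, T→T3T, T→T3T, 3→TT, T→T3T, which concatenates to T3T TT T3T T3T T3T T3T TT T3T.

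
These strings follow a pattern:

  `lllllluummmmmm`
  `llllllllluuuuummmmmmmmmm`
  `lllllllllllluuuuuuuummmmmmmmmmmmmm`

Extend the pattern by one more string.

llllllllllllllluuuuuuuuuuummmmmmmmmmmmmmmmmm

Term n consists of 3n+3 l's, followed by 3n-1 u's, followed by 4n+2 m's (n = 1, 2, …).
For the next term, n = 4, so the run lengths are 15, 11, 18.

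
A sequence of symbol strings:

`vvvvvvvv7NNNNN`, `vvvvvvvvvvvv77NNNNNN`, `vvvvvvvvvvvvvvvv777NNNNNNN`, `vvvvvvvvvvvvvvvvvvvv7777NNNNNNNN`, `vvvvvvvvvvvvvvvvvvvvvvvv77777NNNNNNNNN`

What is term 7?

Each string has the form v^{4n} 7^{n-1} N^{n+3}, where the shown terms are n = 2, 3, 4, 5, 6.
Setting n = 8 gives 32, 7, 11 characters in each block.

vvvvvvvvvvvvvvvvvvvvvvvvvvvvvvvv7777777NNNNNNNNNNN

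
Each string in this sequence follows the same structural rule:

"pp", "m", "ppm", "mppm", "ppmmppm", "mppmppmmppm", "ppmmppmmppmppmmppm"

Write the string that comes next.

From term 3 onward, concatenate the second-to-last term with the last: pp·m = ppm, m·ppm = mppm, …
So term 8 is mppmppmmppm·ppmmppmmppmppmmppm.

mppmppmmppmppmmppmmppmppmmppm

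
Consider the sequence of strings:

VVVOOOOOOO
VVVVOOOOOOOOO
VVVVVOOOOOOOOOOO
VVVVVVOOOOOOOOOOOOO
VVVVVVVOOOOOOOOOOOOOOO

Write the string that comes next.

The n-th term is n V's then 2n+1 O's, where the shown terms are n = 3, 4, 5, 6, 7.
Setting n = 8 gives 8, 17 characters in each block.

VVVVVVVVOOOOOOOOOOOOOOOOO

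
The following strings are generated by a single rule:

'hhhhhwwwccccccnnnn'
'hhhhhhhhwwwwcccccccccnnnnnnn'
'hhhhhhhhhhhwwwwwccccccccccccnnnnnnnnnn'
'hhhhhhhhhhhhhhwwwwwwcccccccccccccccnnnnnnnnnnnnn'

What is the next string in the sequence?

hhhhhhhhhhhhhhhhhwwwwwwwccccccccccccccccccnnnnnnnnnnnnnnnn

Reading off run lengths: h runs 5, 8, 11, 14; w runs 3, 4, 5, 6; c runs 6, 9, 12, 15; n runs 4, 7, 10, 13 — each is linear in n, where the shown terms are n = 2, 3, 4, 5.
At n = 6 the blocks have lengths 17, 7, 18, 16.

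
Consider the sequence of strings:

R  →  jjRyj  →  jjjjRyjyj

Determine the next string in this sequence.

s(k+1) = jj·s(k)·yj, so each term gains jj as a prefix and yj as a suffix.
One more step from jjjjRyjyj gives the answer.

jjjjjjRyjyjyj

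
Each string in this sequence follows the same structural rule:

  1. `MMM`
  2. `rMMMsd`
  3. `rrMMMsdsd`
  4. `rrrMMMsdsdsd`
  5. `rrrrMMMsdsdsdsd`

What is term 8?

rrrrrrrMMMsdsdsdsdsdsdsd

s(k+1) = r·s(k)·sd, so each term gains r as a prefix and sd as a suffix.
From rrrrMMMsdsdsdsd, 3 further steps: rrrrMMMsdsdsdsd → rrrrrMMMsdsdsdsdsd → rrrrrrMMMsdsdsdsdsdsd → (answer).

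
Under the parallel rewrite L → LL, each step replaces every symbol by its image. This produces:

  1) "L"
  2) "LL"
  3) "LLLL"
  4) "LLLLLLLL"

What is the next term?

LLLLLLLLLLLLLLLL

Expanding LLLLLLLL: L→LL, L→LL, L→LL, L→LL, L→LL, L→LL, L→LL, L→LL. Concatenated: LL LL LL LL LL LL LL LL.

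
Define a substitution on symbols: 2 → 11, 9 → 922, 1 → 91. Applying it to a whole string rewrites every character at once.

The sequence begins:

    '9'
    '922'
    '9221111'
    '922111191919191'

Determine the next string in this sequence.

Rewriting the 15 symbols of 922111191919191 one by one yields 922 11 11 91 91 91 91 922 91 922 91 922 91 922 91; concatenated:

92211119191919192291922919229192291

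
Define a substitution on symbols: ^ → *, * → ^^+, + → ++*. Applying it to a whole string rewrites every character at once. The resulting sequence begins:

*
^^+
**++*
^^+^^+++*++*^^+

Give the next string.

φ(^^+^^+++*++*^^+) expands symbol-by-symbol to * * ++* * * ++* ++* ++* ^^+ ++* ++* ^^+ * * ++*; joining the 15 pieces gives the next term.

**++***++*++*++*^^+++*++*^^+**++*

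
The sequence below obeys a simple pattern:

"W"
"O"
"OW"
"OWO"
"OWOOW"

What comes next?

OWOOWOWO

This is a Fibonacci-style word recurrence s(k) = s(k−1)·s(k−2): e.g. O·W = OW.
So term 6 is OWOOW·OWO.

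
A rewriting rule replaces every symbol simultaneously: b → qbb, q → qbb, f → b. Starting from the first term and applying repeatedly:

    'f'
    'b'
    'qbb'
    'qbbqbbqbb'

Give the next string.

Apply φ to qbbqbbqbb symbol by symbol: q→qbb, b→qbb, b→qbb, q→qbb, b→qbb, b→qbb, q→qbb, b→qbb, b→qbb; joined: qbb qbb qbb qbb qbb qbb qbb qbb qbb.

qbbqbbqbbqbbqbbqbbqbbqbbqbb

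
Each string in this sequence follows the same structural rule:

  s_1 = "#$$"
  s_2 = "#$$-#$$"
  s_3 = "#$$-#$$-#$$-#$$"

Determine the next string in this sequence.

s(k+1) = s(k)·-·s(k) — each term doubles the last with '-' between the halves.
One more doubling of #$$-#$$-#$$-#$$ gives the answer.

#$$-#$$-#$$-#$$-#$$-#$$-#$$-#$$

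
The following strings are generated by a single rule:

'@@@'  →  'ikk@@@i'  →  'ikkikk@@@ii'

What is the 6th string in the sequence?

ikkikkikkikkikk@@@iiiii

s(k+1) = ikk·s(k)·i, so each term gains ikk as a prefix and i as a suffix.
From ikkikk@@@ii, 3 further steps: ikkikk@@@ii → ikkikkikk@@@iii → ikkikkikkikk@@@iiii → (answer).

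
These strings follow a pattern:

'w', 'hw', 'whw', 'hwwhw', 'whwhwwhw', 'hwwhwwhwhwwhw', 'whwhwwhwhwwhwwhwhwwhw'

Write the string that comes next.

hwwhwwhwhwwhwwhwhwwhwhwwhwwhwhwwhw

From term 3 onward, concatenate the second-to-last term with the last: w·hw = whw, hw·whw = hwwhw, …
Continuing: hwwhwwhwhwwhw · whwhwwhwhwwhwwhwhwwhw gives term 8.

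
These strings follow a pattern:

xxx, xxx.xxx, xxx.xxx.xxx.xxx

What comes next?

xxx.xxx.xxx.xxx.xxx.xxx.xxx.xxx

Every step duplicates the string with '.' between the halves.
One more doubling of xxx.xxx.xxx.xxx gives the answer.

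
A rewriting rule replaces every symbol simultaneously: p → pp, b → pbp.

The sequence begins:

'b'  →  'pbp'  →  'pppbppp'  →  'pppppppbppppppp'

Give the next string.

Replace each of the 15 characters of pppppppbppppppp in place — pp pp pp pp pp pp pp pbp pp pp pp pp pp pp pp — and concatenate.

pppppppppppppppbppppppppppppppp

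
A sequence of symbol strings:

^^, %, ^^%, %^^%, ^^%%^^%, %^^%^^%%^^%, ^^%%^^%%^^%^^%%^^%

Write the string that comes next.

%^^%^^%%^^%^^%%^^%%^^%^^%%^^%

Each term (from the third on) is the two preceding terms concatenated in order: term 3 = ^^·% = ^^%.
The next term joins %^^%^^%%^^% and ^^%%^^%%^^%^^%%^^%.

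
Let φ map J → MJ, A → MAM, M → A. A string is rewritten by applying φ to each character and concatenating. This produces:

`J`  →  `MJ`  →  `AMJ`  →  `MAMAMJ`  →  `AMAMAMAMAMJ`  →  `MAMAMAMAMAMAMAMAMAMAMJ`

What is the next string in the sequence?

Rewriting the 22 symbols of MAMAMAMAMAMAMAMAMAMAMJ one by one yields A MAM A MAM A MAM A MAM A MAM A MAM A MAM A MAM A MAM A MAM A MJ; concatenated:

AMAMAMAMAMAMAMAMAMAMAMAMAMAMAMAMAMAMAMAMAMJ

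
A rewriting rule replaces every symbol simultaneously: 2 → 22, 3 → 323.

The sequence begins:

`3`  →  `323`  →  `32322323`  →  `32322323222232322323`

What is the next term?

φ(32322323222232322323) expands symbol-by-symbol to 323 22 323 22 22 323 22 323 22 22 22 22 323 22 323 22 22 323 22 323; joining the 20 pieces gives the next term.

323223232222323223232222222232322323222232322323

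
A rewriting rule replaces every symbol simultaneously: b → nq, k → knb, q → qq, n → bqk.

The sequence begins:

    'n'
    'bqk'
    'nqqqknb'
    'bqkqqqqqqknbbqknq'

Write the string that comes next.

nqqqknbqqqqqqqqqqqqknbbqknqnqqqknbbqkqq

Applying the rule to each of the 17 symbols of bqkqqqqqqknbbqknq gives the pieces nq qq knb qq qq qq qq qq qq knb bqk nq nq qq knb bqk qq, which concatenate to the answer.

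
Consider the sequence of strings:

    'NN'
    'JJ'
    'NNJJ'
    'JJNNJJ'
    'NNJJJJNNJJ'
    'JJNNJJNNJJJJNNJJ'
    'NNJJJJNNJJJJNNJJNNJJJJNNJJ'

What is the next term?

JJNNJJNNJJJJNNJJNNJJJJNNJJJJNNJJNNJJJJNNJJ

From term 3 onward, concatenate the second-to-last term with the last: NN·JJ = NNJJ, JJ·NNJJ = JJNNJJ, …
Continuing: JJNNJJNNJJJJNNJJ · NNJJJJNNJJJJNNJJNNJJJJNNJJ gives term 8.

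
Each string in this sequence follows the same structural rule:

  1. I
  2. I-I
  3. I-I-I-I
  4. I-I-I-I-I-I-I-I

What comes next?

Each string is two copies of the previous one joined by '-'.
One more doubling of I-I-I-I-I-I-I-I gives the answer.

I-I-I-I-I-I-I-I-I-I-I-I-I-I-I-I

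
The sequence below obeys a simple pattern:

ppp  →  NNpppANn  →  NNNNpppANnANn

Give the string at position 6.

NNNNNNNNNNpppANnANnANnANnANn

Each term wraps the previous one in NN on the left and ANn on the right.
From NNNNpppANnANn, 3 further steps: NNNNpppANnANn → NNNNNNpppANnANnANn → NNNNNNNNpppANnANnANnANn → (answer).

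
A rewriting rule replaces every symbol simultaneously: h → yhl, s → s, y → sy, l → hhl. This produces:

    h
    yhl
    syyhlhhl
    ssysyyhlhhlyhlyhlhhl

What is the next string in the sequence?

φ(ssysyyhlhhlyhlyhlhhl) expands symbol-by-symbol to s s sy s sy sy yhl hhl yhl yhl hhl sy yhl hhl sy yhl hhl yhl yhl hhl; joining the 20 pieces gives the next term.

sssyssysyyhlhhlyhlyhlhhlsyyhlhhlsyyhlhhlyhlyhlhhl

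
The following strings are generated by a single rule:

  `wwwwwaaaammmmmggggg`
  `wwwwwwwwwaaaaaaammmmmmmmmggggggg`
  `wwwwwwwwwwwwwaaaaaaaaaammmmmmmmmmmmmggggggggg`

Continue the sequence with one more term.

wwwwwwwwwwwwwwwwwaaaaaaaaaaaaammmmmmmmmmmmmmmmmggggggggggg

Each string has the form w^{4n+1} a^{3n+1} m^{4n+1} g^{2n+3} (n = 1, 2, …).
At n = 4 the blocks have lengths 17, 13, 17, 11.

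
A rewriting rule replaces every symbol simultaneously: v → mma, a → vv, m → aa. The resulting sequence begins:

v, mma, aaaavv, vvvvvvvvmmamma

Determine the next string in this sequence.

mmammammammammammammammaaaaavvaaaavv

Replace each of the 14 characters of vvvvvvvvmmamma in place — mma mma mma mma mma mma mma mma aa aa vv aa aa vv — and concatenate.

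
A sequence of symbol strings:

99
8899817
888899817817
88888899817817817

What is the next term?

Each term wraps the previous one in 88 on the left and 817 on the right.
Applying this once more to 88888899817817817:

8888888899817817817817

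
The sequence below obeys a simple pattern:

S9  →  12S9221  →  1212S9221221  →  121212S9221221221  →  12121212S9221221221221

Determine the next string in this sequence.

s(k+1) = 12·s(k)·221, so each term gains 12 as a prefix and 221 as a suffix.
So the next term is 12·12121212S9221221221221·221.

1212121212S9221221221221221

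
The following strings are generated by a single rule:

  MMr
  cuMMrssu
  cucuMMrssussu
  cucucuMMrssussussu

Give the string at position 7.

cucucucucucuMMrssussussussussussu

Every step adds cu to the front and ssu to the end of the previous string.
From cucucuMMrssussussu, 3 further steps: cucucuMMrssussussu → cucucucuMMrssussussussu → cucucucucuMMrssussussussussu → (answer).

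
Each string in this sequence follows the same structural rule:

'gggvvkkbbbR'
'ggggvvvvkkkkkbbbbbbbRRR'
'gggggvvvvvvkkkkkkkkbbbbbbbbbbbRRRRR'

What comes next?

Reading off run lengths: g runs 3, 4, 5; v runs 2, 4, 6; k runs 2, 5, 8; b runs 3, 7, 11; R runs 1, 3, 5 — each is linear in n (n = 1, 2, …).
For the next term, n = 4, so the run lengths are 6, 8, 11, 15, 7.

ggggggvvvvvvvvkkkkkkkkkkkbbbbbbbbbbbbbbbRRRRRRR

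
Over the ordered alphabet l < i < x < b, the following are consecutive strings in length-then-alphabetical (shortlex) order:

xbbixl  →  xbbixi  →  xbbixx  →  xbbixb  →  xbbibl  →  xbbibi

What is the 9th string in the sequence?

xbbxll

Continuing the enumeration 3 steps past xbbibi: xbbibi → xbbibx → xbbibb → (answer).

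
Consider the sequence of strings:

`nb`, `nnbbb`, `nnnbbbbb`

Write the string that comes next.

The n-th term is n n's then 2n-1 b's (n = 1, 2, …).
Setting n = 4 gives 4, 7 characters in each block.

nnnnbbbbbbb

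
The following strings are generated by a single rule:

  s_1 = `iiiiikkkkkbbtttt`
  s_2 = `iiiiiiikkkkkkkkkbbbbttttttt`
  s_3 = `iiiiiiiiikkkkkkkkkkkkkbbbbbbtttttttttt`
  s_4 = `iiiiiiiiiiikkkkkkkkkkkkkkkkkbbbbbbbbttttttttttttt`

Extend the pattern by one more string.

iiiiiiiiiiiiikkkkkkkkkkkkkkkkkkkkkbbbbbbbbbbtttttttttttttttt

Reading off run lengths: i runs 5, 7, 9, 11; k runs 5, 9, 13, 17; b runs 2, 4, 6, 8; t runs 4, 7, 10, 13 — each is linear in n (n = 1, 2, …).
Setting n = 5 gives 13, 21, 10, 16 characters in each block.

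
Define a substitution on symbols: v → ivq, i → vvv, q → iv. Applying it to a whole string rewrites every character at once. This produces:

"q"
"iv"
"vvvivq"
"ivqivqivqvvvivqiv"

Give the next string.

φ(ivqivqivqvvvivqiv) expands symbol-by-symbol to vvv ivq iv vvv ivq iv vvv ivq iv ivq ivq ivq vvv ivq iv vvv ivq; joining the 17 pieces gives the next term.

vvvivqivvvvivqivvvvivqivivqivqivqvvvivqivvvvivq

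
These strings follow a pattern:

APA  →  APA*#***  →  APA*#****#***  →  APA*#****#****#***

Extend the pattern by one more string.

Each term is the previous one with *#*** appended.
Applying this once more to APA*#****#****#***:

APA*#****#****#****#***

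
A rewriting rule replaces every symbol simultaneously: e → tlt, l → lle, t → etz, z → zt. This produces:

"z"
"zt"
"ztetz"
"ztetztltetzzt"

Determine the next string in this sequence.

Replace each of the 13 characters of ztetztltetzzt in place — zt etz tlt etz zt etz lle etz tlt etz zt zt etz — and concatenate.

ztetztltetzztetzlleetztltetzztztetz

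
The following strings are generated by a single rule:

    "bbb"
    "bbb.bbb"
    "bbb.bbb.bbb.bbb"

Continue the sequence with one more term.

s(k+1) = s(k)·.·s(k) — each term doubles the last with '.' between the halves.
Doubling bbb.bbb.bbb.bbb with '.' between the halves:

bbb.bbb.bbb.bbb.bbb.bbb.bbb.bbb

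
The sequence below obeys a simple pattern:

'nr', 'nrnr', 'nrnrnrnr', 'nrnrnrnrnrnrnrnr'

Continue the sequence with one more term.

nrnrnrnrnrnrnrnrnrnrnrnrnrnrnrnr

Every step duplicates the string.
One more doubling of nrnrnrnrnrnrnrnr gives the answer.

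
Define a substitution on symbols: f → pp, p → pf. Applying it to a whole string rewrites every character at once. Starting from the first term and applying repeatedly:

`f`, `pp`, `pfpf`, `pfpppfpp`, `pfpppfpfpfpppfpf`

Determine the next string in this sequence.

Applying the rule to each of the 16 symbols of pfpppfpfpfpppfpf gives the pieces pf pp pf pf pf pp pf pp pf pp pf pf pf pp pf pp, which concatenate to the answer.

pfpppfpfpfpppfpppfpppfpfpfpppfpp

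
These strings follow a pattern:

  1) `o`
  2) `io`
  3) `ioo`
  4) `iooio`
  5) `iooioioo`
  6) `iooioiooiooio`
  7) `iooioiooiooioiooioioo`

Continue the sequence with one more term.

From term 3 onward, concatenate the last term with the second-to-last: io·o = ioo, ioo·io = iooio, …
Continuing: iooioiooiooioiooioioo · iooioiooiooio gives term 8.

iooioiooiooioiooioiooiooioiooiooio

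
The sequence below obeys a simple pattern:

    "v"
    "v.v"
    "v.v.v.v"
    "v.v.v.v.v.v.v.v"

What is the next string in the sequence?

v.v.v.v.v.v.v.v.v.v.v.v.v.v.v.v

Every step duplicates the string with '.' between the halves.
One more doubling of v.v.v.v.v.v.v.v gives the answer.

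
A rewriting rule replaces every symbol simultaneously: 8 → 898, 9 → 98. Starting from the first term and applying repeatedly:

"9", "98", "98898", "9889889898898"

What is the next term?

9889889898898898988989889889898898

Replace each of the 13 characters of 9889889898898 in place — 98 898 898 98 898 898 98 898 98 898 898 98 898 — and concatenate.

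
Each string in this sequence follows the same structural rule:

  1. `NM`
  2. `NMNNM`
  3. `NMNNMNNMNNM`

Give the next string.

NMNNMNNMNNMNNMNNMNNMNNM

Every step duplicates the string with 'N' between the halves.
So the next term is two copies of NMNNMNNMNNM with 'N' between the halves.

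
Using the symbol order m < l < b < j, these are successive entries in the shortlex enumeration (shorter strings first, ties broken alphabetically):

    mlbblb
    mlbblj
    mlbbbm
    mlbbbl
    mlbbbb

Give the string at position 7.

Advancing 2 positions from mlbbbb through mlbbbb → mlbbbj reaches term 7.

mlbbjm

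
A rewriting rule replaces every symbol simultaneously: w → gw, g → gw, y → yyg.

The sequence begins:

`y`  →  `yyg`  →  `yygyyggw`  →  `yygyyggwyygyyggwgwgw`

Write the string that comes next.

Rewriting the 20 symbols of yygyyggwyygyyggwgwgw one by one yields yyg yyg gw yyg yyg gw gw gw yyg yyg gw yyg yyg gw gw gw gw gw gw gw; concatenated:

yygyyggwyygyyggwgwgwyygyyggwyygyyggwgwgwgwgwgwgw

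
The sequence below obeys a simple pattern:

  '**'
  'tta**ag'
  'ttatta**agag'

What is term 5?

Each term wraps the previous one in tta on the left and ag on the right.
From ttatta**agag, 2 further steps: ttatta**agag → ttattatta**agagag → (answer).

ttattattatta**agagagag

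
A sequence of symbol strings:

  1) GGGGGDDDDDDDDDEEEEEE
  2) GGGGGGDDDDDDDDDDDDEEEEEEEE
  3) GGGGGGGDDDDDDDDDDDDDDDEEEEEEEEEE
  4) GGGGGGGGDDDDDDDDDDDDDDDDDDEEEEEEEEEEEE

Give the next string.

Term n consists of n+3 G's, followed by 3n+3 D's, followed by 2n+2 E's, where the shown terms are n = 2, 3, 4, 5.
For the next term, n = 6, so the run lengths are 9, 21, 14.

GGGGGGGGGDDDDDDDDDDDDDDDDDDDDDEEEEEEEEEEEEEE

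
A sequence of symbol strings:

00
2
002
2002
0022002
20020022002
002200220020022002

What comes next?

20020022002002200220020022002

This is a Fibonacci-style word recurrence s(k) = s(k−2)·s(k−1): e.g. 00·2 = 002.
Continuing: 20020022002 · 002200220020022002 gives term 8.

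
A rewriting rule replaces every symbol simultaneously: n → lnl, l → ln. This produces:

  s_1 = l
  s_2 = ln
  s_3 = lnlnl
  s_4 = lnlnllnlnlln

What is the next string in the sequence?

Rewriting each symbol of lnlnllnlnlln: l→ln, n→lnl, l→ln, n→lnl, l→ln, l→ln, n→lnl, l→ln, n→lnl, l→ln, l→ln, n→lnl, which concatenates to ln lnl ln lnl ln ln lnl ln lnl ln ln lnl.

lnlnllnlnllnlnlnllnlnllnlnlnl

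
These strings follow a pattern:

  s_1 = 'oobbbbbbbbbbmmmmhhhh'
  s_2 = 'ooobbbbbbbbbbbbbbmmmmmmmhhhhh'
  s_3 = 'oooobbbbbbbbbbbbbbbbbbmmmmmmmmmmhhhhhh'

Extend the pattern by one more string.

Reading off run lengths: o runs 2, 3, 4; b runs 10, 14, 18; m runs 4, 7, 10; h runs 4, 5, 6 — each is linear in n, where the shown terms are n = 2, 3, 4.
For the next term, n = 5, so the run lengths are 5, 22, 13, 7.

ooooobbbbbbbbbbbbbbbbbbbbbbmmmmmmmmmmmmmhhhhhhh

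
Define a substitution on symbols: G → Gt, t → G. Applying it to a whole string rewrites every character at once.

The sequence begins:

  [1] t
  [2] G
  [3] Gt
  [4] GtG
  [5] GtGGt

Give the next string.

GtGGtGtG

Apply φ to GtGGt symbol by symbol: G→Gt, t→G, G→Gt, G→Gt, t→G; joined: Gt G Gt Gt G.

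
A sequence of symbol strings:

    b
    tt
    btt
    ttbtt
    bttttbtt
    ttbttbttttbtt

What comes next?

bttttbttttbttbttttbtt

From term 3 onward, concatenate the second-to-last term with the last: b·tt = btt, tt·btt = ttbtt, …
Continuing: bttttbtt · ttbttbttttbtt gives term 7.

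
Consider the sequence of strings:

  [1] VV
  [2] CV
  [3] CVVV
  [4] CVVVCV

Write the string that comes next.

From term 3 onward, concatenate the last term with the second-to-last: CV·VV = CVVV, CVVV·CV = CVVVCV, …
So term 5 is CVVVCV·CVVV.

CVVVCVCVVV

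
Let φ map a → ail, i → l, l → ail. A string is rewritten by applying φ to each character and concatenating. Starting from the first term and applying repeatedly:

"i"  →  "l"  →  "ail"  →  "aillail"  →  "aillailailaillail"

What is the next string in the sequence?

aillailailaillailaillailaillailailaillail

Replace each of the 17 characters of aillailailaillail in place — ail l ail ail ail l ail ail l ail ail l ail ail ail l ail — and concatenate.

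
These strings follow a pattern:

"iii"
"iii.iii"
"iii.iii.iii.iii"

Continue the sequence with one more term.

Every step duplicates the string with '.' between the halves.
Doubling iii.iii.iii.iii with '.' between the halves:

iii.iii.iii.iii.iii.iii.iii.iii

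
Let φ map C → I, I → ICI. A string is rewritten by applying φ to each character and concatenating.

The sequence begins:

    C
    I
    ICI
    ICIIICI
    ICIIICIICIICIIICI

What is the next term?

Replace each of the 17 characters of ICIIICIICIICIIICI in place — ICI I ICI ICI ICI I ICI ICI I ICI ICI I ICI ICI ICI I ICI — and concatenate.

ICIIICIICIICIIICIICIIICIICIIICIICIICIIICI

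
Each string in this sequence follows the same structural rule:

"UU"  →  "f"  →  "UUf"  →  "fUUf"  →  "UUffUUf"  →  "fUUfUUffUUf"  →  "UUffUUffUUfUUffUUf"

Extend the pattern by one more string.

This is a Fibonacci-style word recurrence s(k) = s(k−2)·s(k−1): e.g. UU·f = UUf.
The next term joins fUUfUUffUUf and UUffUUffUUfUUffUUf.

fUUfUUffUUfUUffUUffUUfUUffUUf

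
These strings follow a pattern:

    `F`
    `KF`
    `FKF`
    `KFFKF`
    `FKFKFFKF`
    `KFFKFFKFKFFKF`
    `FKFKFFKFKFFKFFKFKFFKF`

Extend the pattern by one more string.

KFFKFFKFKFFKFFKFKFFKFKFFKFFKFKFFKF

This is a Fibonacci-style word recurrence s(k) = s(k−2)·s(k−1): e.g. F·KF = FKF.
The next term joins KFFKFFKFKFFKF and FKFKFFKFKFFKFFKFKFFKF.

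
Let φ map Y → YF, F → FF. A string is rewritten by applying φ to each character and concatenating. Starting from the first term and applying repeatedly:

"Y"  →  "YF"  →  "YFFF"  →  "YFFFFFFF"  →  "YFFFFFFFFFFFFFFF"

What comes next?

YFFFFFFFFFFFFFFFFFFFFFFFFFFFFFFF

Applying the rule to each of the 16 symbols of YFFFFFFFFFFFFFFF gives the pieces YF FF FF FF FF FF FF FF FF FF FF FF FF FF FF FF, which concatenate to the answer.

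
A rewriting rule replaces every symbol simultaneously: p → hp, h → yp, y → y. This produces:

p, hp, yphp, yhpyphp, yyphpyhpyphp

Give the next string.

Apply φ to yyphpyhpyphp symbol by symbol: y→y, y→y, p→hp, h→yp, p→hp, y→y, h→yp, p→hp, y→y, p→hp, h→yp, p→hp; joined: y y hp yp hp y yp hp y hp yp hp.

yyhpyphpyyphpyhpyphp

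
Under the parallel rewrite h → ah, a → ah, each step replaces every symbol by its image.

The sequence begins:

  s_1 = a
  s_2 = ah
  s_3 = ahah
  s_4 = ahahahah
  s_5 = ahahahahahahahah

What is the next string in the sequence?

ahahahahahahahahahahahahahahahah

Replace each of the 16 characters of ahahahahahahahah in place — ah ah ah ah ah ah ah ah ah ah ah ah ah ah ah ah — and concatenate.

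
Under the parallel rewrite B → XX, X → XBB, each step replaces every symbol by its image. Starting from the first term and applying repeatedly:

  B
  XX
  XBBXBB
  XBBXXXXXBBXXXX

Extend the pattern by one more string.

φ(XBBXXXXXBBXXXX) expands symbol-by-symbol to XBB XX XX XBB XBB XBB XBB XBB XX XX XBB XBB XBB XBB; joining the 14 pieces gives the next term.

XBBXXXXXBBXBBXBBXBBXBBXXXXXBBXBBXBBXBB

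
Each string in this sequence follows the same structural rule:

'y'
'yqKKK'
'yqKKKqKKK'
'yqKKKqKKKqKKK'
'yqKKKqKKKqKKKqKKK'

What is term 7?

yqKKKqKKKqKKKqKKKqKKKqKKK

Every step adds qKKK to the end: s(k+1) = s(k)·qKKK.
From yqKKKqKKKqKKKqKKK, 2 further steps: yqKKKqKKKqKKKqKKK → yqKKKqKKKqKKKqKKKqKKK → (answer).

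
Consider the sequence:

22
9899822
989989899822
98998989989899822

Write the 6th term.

989989899898998989989899822

Each term is the previous one with 98998 prepended.
From 98998989989899822, 2 further steps: 98998989989899822 → 9899898998989989899822 → (answer).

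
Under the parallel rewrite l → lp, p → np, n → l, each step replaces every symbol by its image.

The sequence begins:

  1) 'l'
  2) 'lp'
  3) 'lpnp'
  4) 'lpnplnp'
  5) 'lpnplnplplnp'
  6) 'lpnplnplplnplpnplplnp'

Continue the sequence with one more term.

Rewriting the 21 symbols of lpnplnplplnplpnplplnp one by one yields lp np l np lp l np lp np lp l np lp np l np lp np lp l np; concatenated:

lpnplnplplnplpnplplnplpnplnplpnplplnp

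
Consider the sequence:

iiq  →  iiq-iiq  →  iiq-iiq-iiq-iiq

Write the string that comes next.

iiq-iiq-iiq-iiq-iiq-iiq-iiq-iiq

Every step duplicates the string with '-' between the halves.
One more doubling of iiq-iiq-iiq-iiq gives the answer.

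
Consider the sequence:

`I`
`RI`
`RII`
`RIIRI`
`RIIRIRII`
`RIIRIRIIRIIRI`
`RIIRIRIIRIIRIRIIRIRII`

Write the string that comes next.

From term 3 onward, concatenate the last term with the second-to-last: RI·I = RII, RII·RI = RIIRI, …
So term 8 is RIIRIRIIRIIRIRIIRIRII·RIIRIRIIRIIRI.

RIIRIRIIRIIRIRIIRIRIIRIIRIRIIRIIRI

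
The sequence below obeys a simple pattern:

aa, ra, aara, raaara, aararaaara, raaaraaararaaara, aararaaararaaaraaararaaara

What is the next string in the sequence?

raaaraaararaaaraaararaaararaaaraaararaaara

Each term (from the third on) is the two preceding terms concatenated in order: term 3 = aa·ra = aara.
Continuing: raaaraaararaaara · aararaaararaaaraaararaaara gives term 8.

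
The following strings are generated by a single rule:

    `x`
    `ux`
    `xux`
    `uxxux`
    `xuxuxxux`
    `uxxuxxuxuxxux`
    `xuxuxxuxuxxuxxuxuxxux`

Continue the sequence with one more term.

From term 3 onward, concatenate the second-to-last term with the last: x·ux = xux, ux·xux = uxxux, …
The next term joins uxxuxxuxuxxux and xuxuxxuxuxxuxxuxuxxux.

uxxuxxuxuxxuxxuxuxxuxuxxuxxuxuxxux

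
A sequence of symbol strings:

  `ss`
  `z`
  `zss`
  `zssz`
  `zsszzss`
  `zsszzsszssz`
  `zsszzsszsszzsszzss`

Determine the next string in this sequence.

zsszzsszsszzsszzsszsszzsszssz

This is a Fibonacci-style word recurrence s(k) = s(k−1)·s(k−2): e.g. z·ss = zss.
The next term joins zsszzsszsszzsszzss and zsszzsszssz.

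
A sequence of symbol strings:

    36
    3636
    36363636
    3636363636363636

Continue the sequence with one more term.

36363636363636363636363636363636

s(k+1) = s(k)·s(k) — each term doubles the last.
One more doubling of 3636363636363636 gives the answer.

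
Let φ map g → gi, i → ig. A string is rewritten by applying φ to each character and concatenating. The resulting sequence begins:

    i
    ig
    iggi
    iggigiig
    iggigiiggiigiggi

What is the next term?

Rewriting the 16 symbols of iggigiiggiigiggi one by one yields ig gi gi ig gi ig ig gi gi ig ig gi ig gi gi ig; concatenated:

iggigiiggiigiggigiigiggiiggigiig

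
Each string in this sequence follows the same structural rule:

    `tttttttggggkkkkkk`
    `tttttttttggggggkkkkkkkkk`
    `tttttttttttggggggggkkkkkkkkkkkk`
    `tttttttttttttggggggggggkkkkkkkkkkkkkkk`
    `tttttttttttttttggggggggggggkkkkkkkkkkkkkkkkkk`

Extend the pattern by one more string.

tttttttttttttttttggggggggggggggkkkkkkkkkkkkkkkkkkkkk

The n-th term is 2n+3 t's then 2n g's then 3n k's, where the shown terms are n = 2, 3, 4, 5, 6.
At n = 7 the blocks have lengths 17, 14, 21.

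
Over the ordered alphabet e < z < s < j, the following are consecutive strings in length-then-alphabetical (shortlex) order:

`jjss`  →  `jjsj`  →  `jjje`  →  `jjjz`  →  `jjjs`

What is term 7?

eeeee

Stepping forward 2 times from jjjs: jjjs → jjjj, then the target.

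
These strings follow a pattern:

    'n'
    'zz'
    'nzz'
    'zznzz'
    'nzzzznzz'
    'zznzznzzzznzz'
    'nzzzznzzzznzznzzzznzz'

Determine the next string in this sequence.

zznzznzzzznzznzzzznzzzznzznzzzznzz

Each term (from the third on) is the two preceding terms concatenated in order: term 3 = n·zz = nzz.
Continuing: zznzznzzzznzz · nzzzznzzzznzznzzzznzz gives term 8.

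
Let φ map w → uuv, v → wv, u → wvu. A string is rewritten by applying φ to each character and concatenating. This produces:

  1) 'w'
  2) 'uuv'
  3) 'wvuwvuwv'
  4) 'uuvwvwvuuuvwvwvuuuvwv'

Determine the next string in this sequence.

Replace each of the 21 characters of uuvwvwvuuuvwvwvuuuvwv in place — wvu wvu wv uuv wv uuv wv wvu wvu wvu wv uuv wv uuv wv wvu wvu wvu wv uuv wv — and concatenate.

wvuwvuwvuuvwvuuvwvwvuwvuwvuwvuuvwvuuvwvwvuwvuwvuwvuuvwv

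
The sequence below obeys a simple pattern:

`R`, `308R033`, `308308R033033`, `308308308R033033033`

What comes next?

Each term wraps the previous one in 308 on the left and 033 on the right.
Applying this once more to 308308308R033033033:

308308308308R033033033033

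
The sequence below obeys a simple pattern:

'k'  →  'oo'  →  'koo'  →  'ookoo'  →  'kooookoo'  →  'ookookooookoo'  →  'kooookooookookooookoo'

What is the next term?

This is a Fibonacci-style word recurrence s(k) = s(k−2)·s(k−1): e.g. k·oo = koo.
Continuing: ookookooookoo · kooookooookookooookoo gives term 8.

ookookooookookooookooookookooookoo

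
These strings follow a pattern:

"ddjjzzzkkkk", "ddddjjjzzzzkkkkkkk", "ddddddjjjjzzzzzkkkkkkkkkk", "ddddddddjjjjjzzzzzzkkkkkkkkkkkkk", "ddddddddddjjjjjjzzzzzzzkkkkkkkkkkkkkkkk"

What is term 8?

The n-th term is 2n d's then n+1 j's then n+2 z's then 3n+1 k's (n = 1, 2, …).
At n = 8 the blocks have lengths 16, 9, 10, 25.

ddddddddddddddddjjjjjjjjjzzzzzzzzzzkkkkkkkkkkkkkkkkkkkkkkkkk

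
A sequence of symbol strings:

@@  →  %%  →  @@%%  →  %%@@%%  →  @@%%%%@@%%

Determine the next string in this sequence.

Each term (from the third on) is the two preceding terms concatenated in order: term 3 = @@·%% = @@%%.
The next term joins %%@@%% and @@%%%%@@%%.

%%@@%%@@%%%%@@%%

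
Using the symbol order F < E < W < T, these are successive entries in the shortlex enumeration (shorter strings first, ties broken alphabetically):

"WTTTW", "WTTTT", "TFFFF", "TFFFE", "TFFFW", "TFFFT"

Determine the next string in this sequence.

The successor of TFFFT increments the rightmost position that isn't already T and resets every position after it to F.

TFFEF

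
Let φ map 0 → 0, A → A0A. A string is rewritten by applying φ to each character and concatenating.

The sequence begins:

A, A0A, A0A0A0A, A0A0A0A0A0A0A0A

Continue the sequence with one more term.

φ(A0A0A0A0A0A0A0A) expands symbol-by-symbol to A0A 0 A0A 0 A0A 0 A0A 0 A0A 0 A0A 0 A0A 0 A0A; joining the 15 pieces gives the next term.

A0A0A0A0A0A0A0A0A0A0A0A0A0A0A0A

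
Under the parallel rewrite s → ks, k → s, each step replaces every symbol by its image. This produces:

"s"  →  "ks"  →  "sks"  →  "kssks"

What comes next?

skskssks

Apply φ to kssks symbol by symbol: k→s, s→ks, s→ks, k→s, s→ks; joined: s ks ks s ks.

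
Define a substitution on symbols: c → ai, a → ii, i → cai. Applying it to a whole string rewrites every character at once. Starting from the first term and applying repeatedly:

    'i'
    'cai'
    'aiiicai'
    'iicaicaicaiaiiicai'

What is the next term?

Rewriting the 18 symbols of iicaicaicaiaiiicai one by one yields cai cai ai ii cai ai ii cai ai ii cai ii cai cai cai ai ii cai; concatenated:

caicaiaiiicaiaiiicaiaiiicaiiicaicaicaiaiiicai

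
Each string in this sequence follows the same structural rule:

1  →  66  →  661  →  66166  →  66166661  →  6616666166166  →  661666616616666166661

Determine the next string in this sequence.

6616666166166661666616616666166166

From term 3 onward, concatenate the last term with the second-to-last: 66·1 = 661, 661·66 = 66166, …
Continuing: 661666616616666166661 · 6616666166166 gives term 8.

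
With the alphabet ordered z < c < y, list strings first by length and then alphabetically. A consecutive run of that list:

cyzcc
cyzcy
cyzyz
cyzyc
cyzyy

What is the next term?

Treat cyzyy as a base-3 numeral over the given alphabet and add one, carrying through any trailing y's.

cyczz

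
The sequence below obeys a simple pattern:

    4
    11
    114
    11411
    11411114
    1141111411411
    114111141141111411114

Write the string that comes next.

1141111411411114111141141111411411

This is a Fibonacci-style word recurrence s(k) = s(k−1)·s(k−2): e.g. 11·4 = 114.
Continuing: 114111141141111411114 · 1141111411411 gives term 8.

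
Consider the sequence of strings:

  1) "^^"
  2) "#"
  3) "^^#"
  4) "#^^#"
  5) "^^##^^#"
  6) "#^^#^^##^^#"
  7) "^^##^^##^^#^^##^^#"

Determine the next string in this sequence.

From term 3 onward, concatenate the second-to-last term with the last: ^^·# = ^^#, #·^^# = #^^#, …
Continuing: #^^#^^##^^# · ^^##^^##^^#^^##^^# gives term 8.

#^^#^^##^^#^^##^^##^^#^^##^^#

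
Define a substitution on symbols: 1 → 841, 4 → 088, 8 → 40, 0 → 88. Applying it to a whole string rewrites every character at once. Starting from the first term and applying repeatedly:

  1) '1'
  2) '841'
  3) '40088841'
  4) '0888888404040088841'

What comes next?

Replace each of the 19 characters of 0888888404040088841 in place — 88 40 40 40 40 40 40 088 88 088 88 088 88 88 40 40 40 088 841 — and concatenate.

8840404040404008888088880888888404040088841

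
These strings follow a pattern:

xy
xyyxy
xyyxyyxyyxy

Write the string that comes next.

Each string is two copies of the previous one joined by 'y'.
Doubling xyyxyyxyyxy with 'y' between the halves:

xyyxyyxyyxyyxyyxyyxyyxy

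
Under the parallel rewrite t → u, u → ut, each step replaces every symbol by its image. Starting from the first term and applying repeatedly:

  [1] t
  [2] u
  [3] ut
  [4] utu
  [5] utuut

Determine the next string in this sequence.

Rewriting each symbol of utuut: u→ut, t→u, u→ut, u→ut, t→u, which concatenates to ut u ut ut u.

utuututu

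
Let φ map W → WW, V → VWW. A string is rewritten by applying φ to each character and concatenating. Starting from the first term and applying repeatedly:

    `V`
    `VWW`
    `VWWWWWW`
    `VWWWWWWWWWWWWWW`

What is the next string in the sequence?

Replace each of the 15 characters of VWWWWWWWWWWWWWW in place — VWW WW WW WW WW WW WW WW WW WW WW WW WW WW WW — and concatenate.

VWWWWWWWWWWWWWWWWWWWWWWWWWWWWWW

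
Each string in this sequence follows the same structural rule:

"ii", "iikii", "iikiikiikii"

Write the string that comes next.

Each string is two copies of the previous one joined by 'k'.
Doubling iikiikiikii with 'k' between the halves:

iikiikiikiikiikiikiikii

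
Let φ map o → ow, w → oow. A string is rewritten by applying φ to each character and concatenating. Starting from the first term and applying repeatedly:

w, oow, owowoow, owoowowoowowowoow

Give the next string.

Replace each of the 17 characters of owoowowoowowowoow in place — ow oow ow ow oow ow oow ow ow oow ow oow ow oow ow ow oow — and concatenate.

owoowowowoowowoowowowoowowoowowoowowowoow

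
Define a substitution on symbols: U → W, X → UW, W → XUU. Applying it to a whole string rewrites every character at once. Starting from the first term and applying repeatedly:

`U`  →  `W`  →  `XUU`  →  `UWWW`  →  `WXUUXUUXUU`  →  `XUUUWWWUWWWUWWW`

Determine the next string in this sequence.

UWWWWXUUXUUXUUWXUUXUUXUUWXUUXUUXUU

Applying the rule to each of the 15 symbols of XUUUWWWUWWWUWWW gives the pieces UW W W W XUU XUU XUU W XUU XUU XUU W XUU XUU XUU, which concatenate to the answer.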